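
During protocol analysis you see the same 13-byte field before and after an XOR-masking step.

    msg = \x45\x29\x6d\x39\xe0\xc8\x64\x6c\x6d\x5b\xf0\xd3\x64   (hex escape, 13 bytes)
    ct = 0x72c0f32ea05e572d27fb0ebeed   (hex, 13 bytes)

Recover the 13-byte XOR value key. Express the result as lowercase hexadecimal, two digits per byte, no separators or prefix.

Since ct = msg ⊕ key, XORing both sides with msg gives key = msg ⊕ ct.
byte 0: 45 XOR 72 = 37
byte 1: 29 XOR c0 = e9
byte 2: 6d XOR f3 = 9e
byte 3: 39 XOR 2e = 17
byte 4: e0 XOR a0 = 40
byte 5: c8 XOR 5e = 96
byte 6: 64 XOR 57 = 33
byte 7: 6c XOR 2d = 41
byte 8: 6d XOR 27 = 4a
byte 9: 5b XOR fb = a0
byte 10: f0 XOR 0e = fe
byte 11: d3 XOR be = 6d
byte 12: 64 XOR ed = 89

37e99e17409633414aa0fe6d89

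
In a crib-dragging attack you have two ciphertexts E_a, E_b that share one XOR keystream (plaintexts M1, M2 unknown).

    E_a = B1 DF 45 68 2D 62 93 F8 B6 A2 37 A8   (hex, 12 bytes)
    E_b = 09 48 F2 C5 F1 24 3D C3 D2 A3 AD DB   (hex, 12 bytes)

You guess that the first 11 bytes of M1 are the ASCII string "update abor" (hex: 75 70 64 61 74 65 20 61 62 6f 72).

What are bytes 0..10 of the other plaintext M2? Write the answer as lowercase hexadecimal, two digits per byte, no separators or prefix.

cde7d3cca8238e5a066ee8

First, E_a ⊕ E_b = (M1 ⊕ K) ⊕ (M2 ⊕ K) = M1 ⊕ M2, so the key drops out. Then M2 = (M1 ⊕ M2) ⊕ M1 over the first 11 bytes.
byte 0: (b1 ⊕ 09) ⊕ 75 = b8 ⊕ 75 = cd
byte 1: (df ⊕ 48) ⊕ 70 = 97 ⊕ 70 = e7
byte 2: (45 ⊕ f2) ⊕ 64 = b7 ⊕ 64 = d3
byte 3: (68 ⊕ c5) ⊕ 61 = ad ⊕ 61 = cc
byte 4: (2d ⊕ f1) ⊕ 74 = dc ⊕ 74 = a8
byte 5: (62 ⊕ 24) ⊕ 65 = 46 ⊕ 65 = 23
byte 6: (93 ⊕ 3d) ⊕ 20 = ae ⊕ 20 = 8e
byte 7: (f8 ⊕ c3) ⊕ 61 = 3b ⊕ 61 = 5a
byte 8: (b6 ⊕ d2) ⊕ 62 = 64 ⊕ 62 = 06
byte 9: (a2 ⊕ a3) ⊕ 6f = 01 ⊕ 6f = 6e
byte 10: (37 ⊕ ad) ⊕ 72 = 9a ⊕ 72 = e8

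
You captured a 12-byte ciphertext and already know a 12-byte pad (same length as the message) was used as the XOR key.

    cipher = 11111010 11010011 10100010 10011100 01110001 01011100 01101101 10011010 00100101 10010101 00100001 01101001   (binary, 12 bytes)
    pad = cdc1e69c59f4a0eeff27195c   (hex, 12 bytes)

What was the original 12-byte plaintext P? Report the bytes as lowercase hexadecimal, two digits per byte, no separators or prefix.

3712440028a8cd74dab23835

XOR is its own inverse, so applying the key byte-wise gives the result directly.
fa ⊕ cd = 37
d3 ⊕ c1 = 12
a2 ⊕ e6 = 44
9c ⊕ 9c = 00
71 ⊕ 59 = 28
5c ⊕ f4 = a8
6d ⊕ a0 = cd
9a ⊕ ee = 74
25 ⊕ ff = da
95 ⊕ 27 = b2
21 ⊕ 19 = 38
69 ⊕ 5c = 35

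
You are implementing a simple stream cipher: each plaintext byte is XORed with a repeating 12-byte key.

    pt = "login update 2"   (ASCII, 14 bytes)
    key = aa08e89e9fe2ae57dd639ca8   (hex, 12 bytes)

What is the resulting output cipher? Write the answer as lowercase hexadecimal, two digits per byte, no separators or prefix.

c6678ff7f1c2db27b902e8cd8a3a

The 12-byte key repeats, so the effective keystream is aa 08 e8 9e 9f e2 ae 57 dd 63 9c a8 aa 08.
byte 0: 108 xor 170 = 198
byte 1: 111 xor   8 = 103
byte 2: 103 xor 232 = 143
byte 3: 105 xor 158 = 247
byte 4: 110 xor 159 = 241
byte 5:  32 xor 226 = 194
byte 6: 117 xor 174 = 219
byte 7: 112 xor  87 =  39
byte 8: 100 xor 221 = 185
byte 9:  97 xor  99 =   2
byte 10: 116 xor 156 = 232
byte 11: 101 xor 168 = 205
byte 12:  32 xor 170 = 138
byte 13:  50 xor   8 =  58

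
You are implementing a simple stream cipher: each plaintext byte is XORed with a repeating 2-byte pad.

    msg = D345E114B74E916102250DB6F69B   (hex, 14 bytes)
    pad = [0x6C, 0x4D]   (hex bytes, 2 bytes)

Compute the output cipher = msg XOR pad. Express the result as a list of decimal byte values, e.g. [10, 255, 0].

[191, 8, 141, 89, 219, 3, 253, 44, 110, 104, 97, 251, 154, 214]

The 2-byte key repeats, so the effective keystream is 6c 4d 6c 4d 6c 4d 6c 4d 6c 4d 6c 4d 6c 4d.
byte 0: d3 ⊕ 6c = bf
byte 1: 45 ⊕ 4d = 08
byte 2: e1 ⊕ 6c = 8d
byte 3: 14 ⊕ 4d = 59
byte 4: b7 ⊕ 6c = db
byte 5: 4e ⊕ 4d = 03
byte 6: 91 ⊕ 6c = fd
byte 7: 61 ⊕ 4d = 2c
byte 8: 02 ⊕ 6c = 6e
byte 9: 25 ⊕ 4d = 68
byte 10: 0d ⊕ 6c = 61
byte 11: b6 ⊕ 4d = fb
byte 12: f6 ⊕ 6c = 9a
byte 13: 9b ⊕ 4d = d6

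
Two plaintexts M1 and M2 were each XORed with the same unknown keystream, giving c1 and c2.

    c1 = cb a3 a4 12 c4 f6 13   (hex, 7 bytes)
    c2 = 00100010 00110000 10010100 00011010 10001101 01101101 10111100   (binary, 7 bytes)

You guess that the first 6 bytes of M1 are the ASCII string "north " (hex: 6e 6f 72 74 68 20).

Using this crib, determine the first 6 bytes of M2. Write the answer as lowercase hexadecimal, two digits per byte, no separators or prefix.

87fc427c21bb

First, c1 ⊕ c2 = (M1 ⊕ K) ⊕ (M2 ⊕ K) = M1 ⊕ M2, so the key drops out. Then M2 = (M1 ⊕ M2) ⊕ M1 over the first 6 bytes.
byte 0: (cb ^ 22) ^ 6e = e9 ^ 6e = 87
byte 1: (a3 ^ 30) ^ 6f = 93 ^ 6f = fc
byte 2: (a4 ^ 94) ^ 72 = 30 ^ 72 = 42
byte 3: (12 ^ 1a) ^ 74 = 08 ^ 74 = 7c
byte 4: (c4 ^ 8d) ^ 68 = 49 ^ 68 = 21
byte 5: (f6 ^ 6d) ^ 20 = 9b ^ 20 = bb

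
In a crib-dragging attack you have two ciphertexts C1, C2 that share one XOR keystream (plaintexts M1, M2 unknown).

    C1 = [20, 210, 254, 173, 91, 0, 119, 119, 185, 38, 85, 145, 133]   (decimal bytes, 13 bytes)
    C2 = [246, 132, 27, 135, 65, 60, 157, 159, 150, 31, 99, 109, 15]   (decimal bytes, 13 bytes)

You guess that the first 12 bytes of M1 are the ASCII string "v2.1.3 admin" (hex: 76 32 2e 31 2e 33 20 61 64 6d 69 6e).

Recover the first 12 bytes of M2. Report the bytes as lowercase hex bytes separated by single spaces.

First, C1 ⊕ C2 = (M1 ⊕ K) ⊕ (M2 ⊕ K) = M1 ⊕ M2, so the key drops out. Then M2 = (M1 ⊕ M2) ⊕ M1 over the first 12 bytes.
byte 0: (14 ⊕ f6) ⊕ 76 = e2 ⊕ 76 = 94
byte 1: (d2 ⊕ 84) ⊕ 32 = 56 ⊕ 32 = 64
byte 2: (fe ⊕ 1b) ⊕ 2e = e5 ⊕ 2e = cb
byte 3: (ad ⊕ 87) ⊕ 31 = 2a ⊕ 31 = 1b
byte 4: (5b ⊕ 41) ⊕ 2e = 1a ⊕ 2e = 34
byte 5: (00 ⊕ 3c) ⊕ 33 = 3c ⊕ 33 = 0f
byte 6: (77 ⊕ 9d) ⊕ 20 = ea ⊕ 20 = ca
byte 7: (77 ⊕ 9f) ⊕ 61 = e8 ⊕ 61 = 89
byte 8: (b9 ⊕ 96) ⊕ 64 = 2f ⊕ 64 = 4b
byte 9: (26 ⊕ 1f) ⊕ 6d = 39 ⊕ 6d = 54
byte 10: (55 ⊕ 63) ⊕ 69 = 36 ⊕ 69 = 5f
byte 11: (91 ⊕ 6d) ⊕ 6e = fc ⊕ 6e = 92

94 64 cb 1b 34 0f ca 89 4b 54 5f 92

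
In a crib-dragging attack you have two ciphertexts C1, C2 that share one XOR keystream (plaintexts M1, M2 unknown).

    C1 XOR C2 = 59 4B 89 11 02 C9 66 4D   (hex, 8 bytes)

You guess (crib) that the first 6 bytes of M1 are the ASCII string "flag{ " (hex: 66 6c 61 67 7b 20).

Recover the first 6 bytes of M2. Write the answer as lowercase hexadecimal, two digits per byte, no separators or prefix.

3f27e87679e9

Since C1 ⊕ C2 = M1 ⊕ M2, XORing with the guessed M1 bytes yields the corresponding M2 bytes: M2 = (C1 ⊕ C2) ⊕ M1.
01011001 ^ 01100110 = 00111111
01001011 ^ 01101100 = 00100111
10001001 ^ 01100001 = 11101000
00010001 ^ 01100111 = 01110110
00000010 ^ 01111011 = 01111001
11001001 ^ 00100000 = 11101001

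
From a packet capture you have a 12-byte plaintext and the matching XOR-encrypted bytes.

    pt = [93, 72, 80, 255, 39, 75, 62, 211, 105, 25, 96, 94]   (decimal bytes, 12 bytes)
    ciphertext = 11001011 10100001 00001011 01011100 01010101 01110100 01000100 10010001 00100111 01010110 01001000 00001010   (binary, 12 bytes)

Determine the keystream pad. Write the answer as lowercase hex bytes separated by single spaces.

96 e9 5b a3 72 3f 7a 42 4e 4f 28 54

Since ciphertext = pt ⊕ pad, XORing both sides with pt gives pad = pt ⊕ ciphertext.
5d xor cb = 96
48 xor a1 = e9
50 xor 0b = 5b
ff xor 5c = a3
27 xor 55 = 72
4b xor 74 = 3f
3e xor 44 = 7a
d3 xor 91 = 42
69 xor 27 = 4e
19 xor 56 = 4f
60 xor 48 = 28
5e xor 0a = 54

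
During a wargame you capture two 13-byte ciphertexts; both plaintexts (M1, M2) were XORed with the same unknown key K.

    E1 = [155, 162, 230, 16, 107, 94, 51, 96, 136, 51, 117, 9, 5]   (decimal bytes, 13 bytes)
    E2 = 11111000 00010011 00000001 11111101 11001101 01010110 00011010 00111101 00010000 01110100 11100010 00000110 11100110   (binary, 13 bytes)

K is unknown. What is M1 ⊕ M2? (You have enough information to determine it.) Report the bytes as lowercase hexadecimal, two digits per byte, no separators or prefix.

E1 ⊕ E2 = (M1 ⊕ K) ⊕ (M2 ⊕ K) = M1 ⊕ M2 — the shared key cancels under XOR.
9b xor f8 = 63
a2 xor 13 = b1
e6 xor 01 = e7
10 xor fd = ed
6b xor cd = a6
5e xor 56 = 08
33 xor 1a = 29
60 xor 3d = 5d
88 xor 10 = 98
33 xor 74 = 47
75 xor e2 = 97
09 xor 06 = 0f
05 xor e6 = e3

63b1e7eda608295d9847970fe3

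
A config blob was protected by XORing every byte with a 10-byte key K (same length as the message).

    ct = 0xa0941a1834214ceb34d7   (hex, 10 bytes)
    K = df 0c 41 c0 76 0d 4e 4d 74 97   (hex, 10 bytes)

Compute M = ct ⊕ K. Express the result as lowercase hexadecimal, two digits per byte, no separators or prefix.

7f985bd8422c02a64040

XOR is its own inverse, so applying the key byte-wise gives the result directly.
a0 xor df = 7f
94 xor 0c = 98
1a xor 41 = 5b
18 xor c0 = d8
34 xor 76 = 42
21 xor 0d = 2c
4c xor 4e = 02
eb xor 4d = a6
34 xor 74 = 40
d7 xor 97 = 40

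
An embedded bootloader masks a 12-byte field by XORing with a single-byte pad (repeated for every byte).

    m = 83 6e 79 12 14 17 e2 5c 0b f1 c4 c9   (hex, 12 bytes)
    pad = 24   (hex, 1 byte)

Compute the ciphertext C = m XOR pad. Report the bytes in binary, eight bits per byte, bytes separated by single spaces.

10100111 01001010 01011101 00110110 00110000 00110011 11000110 01111000 00101111 11010101 11100000 11101101

The 1-byte key repeats, so the effective keystream is 24 24 24 24 24 24 24 24 24 24 24 24.
byte 0: 10000011 ⊕ 00100100 = 10100111
byte 1: 01101110 ⊕ 00100100 = 01001010
byte 2: 01111001 ⊕ 00100100 = 01011101
byte 3: 00010010 ⊕ 00100100 = 00110110
byte 4: 00010100 ⊕ 00100100 = 00110000
byte 5: 00010111 ⊕ 00100100 = 00110011
byte 6: 11100010 ⊕ 00100100 = 11000110
byte 7: 01011100 ⊕ 00100100 = 01111000
byte 8: 00001011 ⊕ 00100100 = 00101111
byte 9: 11110001 ⊕ 00100100 = 11010101
byte 10: 11000100 ⊕ 00100100 = 11100000
byte 11: 11001001 ⊕ 00100100 = 11101101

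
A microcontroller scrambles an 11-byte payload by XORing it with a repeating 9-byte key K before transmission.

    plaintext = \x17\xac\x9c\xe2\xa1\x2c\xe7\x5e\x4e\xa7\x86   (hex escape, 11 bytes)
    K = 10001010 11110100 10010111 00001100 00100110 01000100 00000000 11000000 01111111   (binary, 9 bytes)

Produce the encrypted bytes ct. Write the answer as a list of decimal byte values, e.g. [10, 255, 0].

[157, 88, 11, 238, 135, 104, 231, 158, 49, 45, 114]

The 9-byte key repeats, so the effective keystream is 8a f4 97 0c 26 44 00 c0 7f 8a f4.
byte 0: 17 xor 8a = 9d
byte 1: ac xor f4 = 58
byte 2: 9c xor 97 = 0b
byte 3: e2 xor 0c = ee
byte 4: a1 xor 26 = 87
byte 5: 2c xor 44 = 68
byte 6: e7 xor 00 = e7
byte 7: 5e xor c0 = 9e
byte 8: 4e xor 7f = 31
byte 9: a7 xor 8a = 2d
byte 10: 86 xor f4 = 72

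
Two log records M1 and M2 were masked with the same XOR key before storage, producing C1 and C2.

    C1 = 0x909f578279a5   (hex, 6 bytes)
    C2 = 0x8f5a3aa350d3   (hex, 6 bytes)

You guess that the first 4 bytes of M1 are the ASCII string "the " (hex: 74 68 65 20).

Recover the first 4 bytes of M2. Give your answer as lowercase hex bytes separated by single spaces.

First, C1 ⊕ C2 = (M1 ⊕ K) ⊕ (M2 ⊕ K) = M1 ⊕ M2, so the key drops out. Then M2 = (M1 ⊕ M2) ⊕ M1 over the first 4 bytes.
byte 0: (90 xor 8f) xor 74 = 1f xor 74 = 6b
byte 1: (9f xor 5a) xor 68 = c5 xor 68 = ad
byte 2: (57 xor 3a) xor 65 = 6d xor 65 = 08
byte 3: (82 xor a3) xor 20 = 21 xor 20 = 01

6b ad 08 01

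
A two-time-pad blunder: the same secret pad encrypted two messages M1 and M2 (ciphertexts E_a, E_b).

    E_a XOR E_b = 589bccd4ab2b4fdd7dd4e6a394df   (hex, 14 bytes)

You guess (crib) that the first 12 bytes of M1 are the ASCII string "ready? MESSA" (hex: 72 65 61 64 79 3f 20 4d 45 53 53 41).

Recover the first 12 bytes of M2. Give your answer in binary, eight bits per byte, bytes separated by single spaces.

Since E_a ⊕ E_b = M1 ⊕ M2, XORing with the guessed M1 bytes yields the corresponding M2 bytes: M2 = (E_a ⊕ E_b) ⊕ M1.
byte 0: 58 ^ 72 = 2a
byte 1: 9b ^ 65 = fe
byte 2: cc ^ 61 = ad
byte 3: d4 ^ 64 = b0
byte 4: ab ^ 79 = d2
byte 5: 2b ^ 3f = 14
byte 6: 4f ^ 20 = 6f
byte 7: dd ^ 4d = 90
byte 8: 7d ^ 45 = 38
byte 9: d4 ^ 53 = 87
byte 10: e6 ^ 53 = b5
byte 11: a3 ^ 41 = e2

00101010 11111110 10101101 10110000 11010010 00010100 01101111 10010000 00111000 10000111 10110101 11100010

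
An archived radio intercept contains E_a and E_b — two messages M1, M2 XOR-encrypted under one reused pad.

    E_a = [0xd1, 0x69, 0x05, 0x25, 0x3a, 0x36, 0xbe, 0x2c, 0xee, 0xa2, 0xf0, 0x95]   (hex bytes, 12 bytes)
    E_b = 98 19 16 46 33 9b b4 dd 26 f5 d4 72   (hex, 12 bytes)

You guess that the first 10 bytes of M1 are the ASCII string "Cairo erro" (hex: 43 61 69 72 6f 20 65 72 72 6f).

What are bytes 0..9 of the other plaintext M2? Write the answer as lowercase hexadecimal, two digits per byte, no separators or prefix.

First, E_a ⊕ E_b = (M1 ⊕ K) ⊕ (M2 ⊕ K) = M1 ⊕ M2, so the key drops out. Then M2 = (M1 ⊕ M2) ⊕ M1 over the first 10 bytes.
byte 0: (d1 ^ 98) ^ 43 = 49 ^ 43 = 0a
byte 1: (69 ^ 19) ^ 61 = 70 ^ 61 = 11
byte 2: (05 ^ 16) ^ 69 = 13 ^ 69 = 7a
byte 3: (25 ^ 46) ^ 72 = 63 ^ 72 = 11
byte 4: (3a ^ 33) ^ 6f = 09 ^ 6f = 66
byte 5: (36 ^ 9b) ^ 20 = ad ^ 20 = 8d
byte 6: (be ^ b4) ^ 65 = 0a ^ 65 = 6f
byte 7: (2c ^ dd) ^ 72 = f1 ^ 72 = 83
byte 8: (ee ^ 26) ^ 72 = c8 ^ 72 = ba
byte 9: (a2 ^ f5) ^ 6f = 57 ^ 6f = 38

0a117a11668d6f83ba38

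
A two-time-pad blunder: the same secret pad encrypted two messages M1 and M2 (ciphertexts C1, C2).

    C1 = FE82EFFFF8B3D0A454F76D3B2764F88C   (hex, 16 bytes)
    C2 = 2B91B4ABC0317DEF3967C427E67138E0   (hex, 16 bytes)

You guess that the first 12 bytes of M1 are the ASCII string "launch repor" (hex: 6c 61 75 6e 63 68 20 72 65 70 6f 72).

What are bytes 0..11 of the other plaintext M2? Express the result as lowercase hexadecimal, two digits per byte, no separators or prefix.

First, C1 ⊕ C2 = (M1 ⊕ K) ⊕ (M2 ⊕ K) = M1 ⊕ M2, so the key drops out. Then M2 = (M1 ⊕ M2) ⊕ M1 over the first 12 bytes.
byte 0: (fe XOR 2b) XOR 6c = d5 XOR 6c = b9
byte 1: (82 XOR 91) XOR 61 = 13 XOR 61 = 72
byte 2: (ef XOR b4) XOR 75 = 5b XOR 75 = 2e
byte 3: (ff XOR ab) XOR 6e = 54 XOR 6e = 3a
byte 4: (f8 XOR c0) XOR 63 = 38 XOR 63 = 5b
byte 5: (b3 XOR 31) XOR 68 = 82 XOR 68 = ea
byte 6: (d0 XOR 7d) XOR 20 = ad XOR 20 = 8d
byte 7: (a4 XOR ef) XOR 72 = 4b XOR 72 = 39
byte 8: (54 XOR 39) XOR 65 = 6d XOR 65 = 08
byte 9: (f7 XOR 67) XOR 70 = 90 XOR 70 = e0
byte 10: (6d XOR c4) XOR 6f = a9 XOR 6f = c6
byte 11: (3b XOR 27) XOR 72 = 1c XOR 72 = 6e

b9722e3a5bea8d3908e0c66e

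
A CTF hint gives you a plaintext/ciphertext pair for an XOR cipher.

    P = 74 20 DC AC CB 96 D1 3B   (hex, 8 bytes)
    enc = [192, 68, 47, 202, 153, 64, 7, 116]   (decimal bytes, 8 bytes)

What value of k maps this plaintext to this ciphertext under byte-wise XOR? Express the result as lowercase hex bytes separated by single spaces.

b4 64 f3 66 52 d6 d6 4f

Since enc = P ⊕ k, XORing both sides with P gives k = P ⊕ enc.
byte 0: 74 ⊕ c0 = b4
byte 1: 20 ⊕ 44 = 64
byte 2: dc ⊕ 2f = f3
byte 3: ac ⊕ ca = 66
byte 4: cb ⊕ 99 = 52
byte 5: 96 ⊕ 40 = d6
byte 6: d1 ⊕ 07 = d6
byte 7: 3b ⊕ 74 = 4f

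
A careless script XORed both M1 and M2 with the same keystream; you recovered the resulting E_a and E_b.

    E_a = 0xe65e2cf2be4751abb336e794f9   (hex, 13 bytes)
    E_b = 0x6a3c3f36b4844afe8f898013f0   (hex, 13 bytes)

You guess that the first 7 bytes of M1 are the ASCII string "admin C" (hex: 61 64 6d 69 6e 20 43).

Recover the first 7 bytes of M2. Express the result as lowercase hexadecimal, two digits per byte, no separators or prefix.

First, E_a ⊕ E_b = (M1 ⊕ K) ⊕ (M2 ⊕ K) = M1 ⊕ M2, so the key drops out. Then M2 = (M1 ⊕ M2) ⊕ M1 over the first 7 bytes.
byte 0: (e6 xor 6a) xor 61 = 8c xor 61 = ed
byte 1: (5e xor 3c) xor 64 = 62 xor 64 = 06
byte 2: (2c xor 3f) xor 6d = 13 xor 6d = 7e
byte 3: (f2 xor 36) xor 69 = c4 xor 69 = ad
byte 4: (be xor b4) xor 6e = 0a xor 6e = 64
byte 5: (47 xor 84) xor 20 = c3 xor 20 = e3
byte 6: (51 xor 4a) xor 43 = 1b xor 43 = 58

ed067ead64e358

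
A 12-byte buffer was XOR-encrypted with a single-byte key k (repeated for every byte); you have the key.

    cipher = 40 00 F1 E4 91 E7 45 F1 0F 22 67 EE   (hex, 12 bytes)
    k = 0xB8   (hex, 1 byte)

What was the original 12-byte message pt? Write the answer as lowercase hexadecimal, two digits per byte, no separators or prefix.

The 1-byte key repeats, so the effective keystream is b8 b8 b8 b8 b8 b8 b8 b8 b8 b8 b8 b8.
byte 0: 01000000 xor 10111000 = 11111000
byte 1: 00000000 xor 10111000 = 10111000
byte 2: 11110001 xor 10111000 = 01001001
byte 3: 11100100 xor 10111000 = 01011100
byte 4: 10010001 xor 10111000 = 00101001
byte 5: 11100111 xor 10111000 = 01011111
byte 6: 01000101 xor 10111000 = 11111101
byte 7: 11110001 xor 10111000 = 01001001
byte 8: 00001111 xor 10111000 = 10110111
byte 9: 00100010 xor 10111000 = 10011010
byte 10: 01100111 xor 10111000 = 11011111
byte 11: 11101110 xor 10111000 = 01010110

f8b8495c295ffd49b79adf56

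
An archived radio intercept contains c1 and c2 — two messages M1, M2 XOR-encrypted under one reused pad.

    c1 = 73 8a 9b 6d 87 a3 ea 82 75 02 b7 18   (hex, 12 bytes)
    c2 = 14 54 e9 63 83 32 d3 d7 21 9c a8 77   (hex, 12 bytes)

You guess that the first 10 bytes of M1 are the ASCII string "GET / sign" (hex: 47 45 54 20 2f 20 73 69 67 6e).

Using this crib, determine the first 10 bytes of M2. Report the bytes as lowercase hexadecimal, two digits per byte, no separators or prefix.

First, c1 ⊕ c2 = (M1 ⊕ K) ⊕ (M2 ⊕ K) = M1 ⊕ M2, so the key drops out. Then M2 = (M1 ⊕ M2) ⊕ M1 over the first 10 bytes.
byte 0: (73 ^ 14) ^ 47 = 67 ^ 47 = 20
byte 1: (8a ^ 54) ^ 45 = de ^ 45 = 9b
byte 2: (9b ^ e9) ^ 54 = 72 ^ 54 = 26
byte 3: (6d ^ 63) ^ 20 = 0e ^ 20 = 2e
byte 4: (87 ^ 83) ^ 2f = 04 ^ 2f = 2b
byte 5: (a3 ^ 32) ^ 20 = 91 ^ 20 = b1
byte 6: (ea ^ d3) ^ 73 = 39 ^ 73 = 4a
byte 7: (82 ^ d7) ^ 69 = 55 ^ 69 = 3c
byte 8: (75 ^ 21) ^ 67 = 54 ^ 67 = 33
byte 9: (02 ^ 9c) ^ 6e = 9e ^ 6e = f0

209b262e2bb14a3c33f0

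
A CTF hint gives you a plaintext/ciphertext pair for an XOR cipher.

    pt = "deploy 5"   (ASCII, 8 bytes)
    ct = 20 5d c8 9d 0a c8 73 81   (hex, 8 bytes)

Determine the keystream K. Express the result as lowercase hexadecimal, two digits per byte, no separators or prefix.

4438b8f165b153b4

Since ct = pt ⊕ K, XORing both sides with pt gives K = pt ⊕ ct.
64 ^ 20 = 44
65 ^ 5d = 38
70 ^ c8 = b8
6c ^ 9d = f1
6f ^ 0a = 65
79 ^ c8 = b1
20 ^ 73 = 53
35 ^ 81 = b4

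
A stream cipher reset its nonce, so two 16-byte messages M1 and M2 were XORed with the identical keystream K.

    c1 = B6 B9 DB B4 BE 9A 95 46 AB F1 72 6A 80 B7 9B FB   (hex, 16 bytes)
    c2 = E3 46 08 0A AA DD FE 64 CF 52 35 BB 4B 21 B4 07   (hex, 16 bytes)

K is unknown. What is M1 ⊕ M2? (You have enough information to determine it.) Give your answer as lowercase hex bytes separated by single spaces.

c1 ⊕ c2 = (M1 ⊕ K) ⊕ (M2 ⊕ K) = M1 ⊕ M2 — the shared key cancels under XOR.
byte 0: b6 ^ e3 = 55
byte 1: b9 ^ 46 = ff
byte 2: db ^ 08 = d3
byte 3: b4 ^ 0a = be
byte 4: be ^ aa = 14
byte 5: 9a ^ dd = 47
byte 6: 95 ^ fe = 6b
byte 7: 46 ^ 64 = 22
byte 8: ab ^ cf = 64
byte 9: f1 ^ 52 = a3
byte 10: 72 ^ 35 = 47
byte 11: 6a ^ bb = d1
byte 12: 80 ^ 4b = cb
byte 13: b7 ^ 21 = 96
byte 14: 9b ^ b4 = 2f
byte 15: fb ^ 07 = fc

55 ff d3 be 14 47 6b 22 64 a3 47 d1 cb 96 2f fc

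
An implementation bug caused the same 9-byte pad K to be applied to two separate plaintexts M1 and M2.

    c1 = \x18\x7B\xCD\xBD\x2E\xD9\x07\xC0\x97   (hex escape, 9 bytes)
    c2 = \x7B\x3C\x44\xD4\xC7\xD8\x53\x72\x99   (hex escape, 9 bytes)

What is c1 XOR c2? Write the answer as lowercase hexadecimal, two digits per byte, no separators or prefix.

63478969e90154b20e

c1 ⊕ c2 = (M1 ⊕ K) ⊕ (M2 ⊕ K) = M1 ⊕ M2 — the shared key cancels under XOR.
18 ^ 7b = 63
7b ^ 3c = 47
cd ^ 44 = 89
bd ^ d4 = 69
2e ^ c7 = e9
d9 ^ d8 = 01
07 ^ 53 = 54
c0 ^ 72 = b2
97 ^ 99 = 0e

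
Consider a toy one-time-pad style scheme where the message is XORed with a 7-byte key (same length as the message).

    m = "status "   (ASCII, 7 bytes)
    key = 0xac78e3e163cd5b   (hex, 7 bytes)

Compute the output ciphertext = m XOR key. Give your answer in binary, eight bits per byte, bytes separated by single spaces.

XOR is its own inverse, so applying the key byte-wise gives the result directly.
byte 0: 73 ^ ac = df
byte 1: 74 ^ 78 = 0c
byte 2: 61 ^ e3 = 82
byte 3: 74 ^ e1 = 95
byte 4: 75 ^ 63 = 16
byte 5: 73 ^ cd = be
byte 6: 20 ^ 5b = 7b

11011111 00001100 10000010 10010101 00010110 10111110 01111011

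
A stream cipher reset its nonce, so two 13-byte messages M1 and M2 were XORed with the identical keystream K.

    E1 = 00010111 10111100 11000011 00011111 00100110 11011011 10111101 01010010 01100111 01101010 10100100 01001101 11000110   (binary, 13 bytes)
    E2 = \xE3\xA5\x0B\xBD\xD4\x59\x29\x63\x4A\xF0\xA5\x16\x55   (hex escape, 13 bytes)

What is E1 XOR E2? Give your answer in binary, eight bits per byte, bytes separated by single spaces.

11110100 00011001 11001000 10100010 11110010 10000010 10010100 00110001 00101101 10011010 00000001 01011011 10010011

E1 ⊕ E2 = (M1 ⊕ K) ⊕ (M2 ⊕ K) = M1 ⊕ M2 — the shared key cancels under XOR.
byte 0:  23 XOR 227 = 244
byte 1: 188 XOR 165 =  25
byte 2: 195 XOR  11 = 200
byte 3:  31 XOR 189 = 162
byte 4:  38 XOR 212 = 242
byte 5: 219 XOR  89 = 130
byte 6: 189 XOR  41 = 148
byte 7:  82 XOR  99 =  49
byte 8: 103 XOR  74 =  45
byte 9: 106 XOR 240 = 154
byte 10: 164 XOR 165 =   1
byte 11:  77 XOR  22 =  91
byte 12: 198 XOR  85 = 147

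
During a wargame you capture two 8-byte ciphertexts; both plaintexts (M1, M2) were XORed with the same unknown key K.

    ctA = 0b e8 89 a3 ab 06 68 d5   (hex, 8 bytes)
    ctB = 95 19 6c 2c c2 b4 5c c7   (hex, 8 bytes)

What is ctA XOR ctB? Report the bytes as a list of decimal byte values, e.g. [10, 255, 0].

[158, 241, 229, 143, 105, 178, 52, 18]

ctA ⊕ ctB = (M1 ⊕ K) ⊕ (M2 ⊕ K) = M1 ⊕ M2 — the shared key cancels under XOR.
byte 0: 0b ^ 95 = 9e
byte 1: e8 ^ 19 = f1
byte 2: 89 ^ 6c = e5
byte 3: a3 ^ 2c = 8f
byte 4: ab ^ c2 = 69
byte 5: 06 ^ b4 = b2
byte 6: 68 ^ 5c = 34
byte 7: d5 ^ c7 = 12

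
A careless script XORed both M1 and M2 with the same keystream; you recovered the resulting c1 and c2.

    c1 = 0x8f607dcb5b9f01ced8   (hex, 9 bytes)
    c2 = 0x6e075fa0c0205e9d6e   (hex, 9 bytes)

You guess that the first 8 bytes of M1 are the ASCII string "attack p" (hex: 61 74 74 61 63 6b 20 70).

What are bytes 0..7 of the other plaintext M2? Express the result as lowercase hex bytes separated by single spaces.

80 13 56 0a f8 d4 7f 23

First, c1 ⊕ c2 = (M1 ⊕ K) ⊕ (M2 ⊕ K) = M1 ⊕ M2, so the key drops out. Then M2 = (M1 ⊕ M2) ⊕ M1 over the first 8 bytes.
byte 0: (8f ⊕ 6e) ⊕ 61 = e1 ⊕ 61 = 80
byte 1: (60 ⊕ 07) ⊕ 74 = 67 ⊕ 74 = 13
byte 2: (7d ⊕ 5f) ⊕ 74 = 22 ⊕ 74 = 56
byte 3: (cb ⊕ a0) ⊕ 61 = 6b ⊕ 61 = 0a
byte 4: (5b ⊕ c0) ⊕ 63 = 9b ⊕ 63 = f8
byte 5: (9f ⊕ 20) ⊕ 6b = bf ⊕ 6b = d4
byte 6: (01 ⊕ 5e) ⊕ 20 = 5f ⊕ 20 = 7f
byte 7: (ce ⊕ 9d) ⊕ 70 = 53 ⊕ 70 = 23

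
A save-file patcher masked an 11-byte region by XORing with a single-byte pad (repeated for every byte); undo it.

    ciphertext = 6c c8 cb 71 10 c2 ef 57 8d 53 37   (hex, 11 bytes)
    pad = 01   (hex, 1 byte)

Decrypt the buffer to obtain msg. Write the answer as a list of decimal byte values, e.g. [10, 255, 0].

[109, 201, 202, 112, 17, 195, 238, 86, 140, 82, 54]

The 1-byte key repeats, so the effective keystream is 01 01 01 01 01 01 01 01 01 01 01.
byte 0: 6c XOR 01 = 6d
byte 1: c8 XOR 01 = c9
byte 2: cb XOR 01 = ca
byte 3: 71 XOR 01 = 70
byte 4: 10 XOR 01 = 11
byte 5: c2 XOR 01 = c3
byte 6: ef XOR 01 = ee
byte 7: 57 XOR 01 = 56
byte 8: 8d XOR 01 = 8c
byte 9: 53 XOR 01 = 52
byte 10: 37 XOR 01 = 36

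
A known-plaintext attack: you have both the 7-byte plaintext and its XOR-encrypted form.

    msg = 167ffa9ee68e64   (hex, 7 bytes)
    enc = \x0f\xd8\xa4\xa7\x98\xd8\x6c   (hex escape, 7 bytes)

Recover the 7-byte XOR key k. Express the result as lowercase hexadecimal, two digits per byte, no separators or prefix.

Since enc = msg ⊕ k, XORing both sides with msg gives k = msg ⊕ enc.
00010110 xor 00001111 = 00011001
01111111 xor 11011000 = 10100111
11111010 xor 10100100 = 01011110
10011110 xor 10100111 = 00111001
11100110 xor 10011000 = 01111110
10001110 xor 11011000 = 01010110
01100100 xor 01101100 = 00001000

19a75e397e5608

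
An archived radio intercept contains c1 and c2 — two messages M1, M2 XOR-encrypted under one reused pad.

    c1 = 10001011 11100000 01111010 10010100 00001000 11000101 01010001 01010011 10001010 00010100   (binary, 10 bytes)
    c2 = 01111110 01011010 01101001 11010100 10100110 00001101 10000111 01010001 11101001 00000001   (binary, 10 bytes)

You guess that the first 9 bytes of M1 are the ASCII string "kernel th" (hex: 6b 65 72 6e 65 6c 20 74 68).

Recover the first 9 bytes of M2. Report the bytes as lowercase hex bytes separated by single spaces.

9e df 61 2e cb a4 f6 76 0b

First, c1 ⊕ c2 = (M1 ⊕ K) ⊕ (M2 ⊕ K) = M1 ⊕ M2, so the key drops out. Then M2 = (M1 ⊕ M2) ⊕ M1 over the first 9 bytes.
byte 0: (8b XOR 7e) XOR 6b = f5 XOR 6b = 9e
byte 1: (e0 XOR 5a) XOR 65 = ba XOR 65 = df
byte 2: (7a XOR 69) XOR 72 = 13 XOR 72 = 61
byte 3: (94 XOR d4) XOR 6e = 40 XOR 6e = 2e
byte 4: (08 XOR a6) XOR 65 = ae XOR 65 = cb
byte 5: (c5 XOR 0d) XOR 6c = c8 XOR 6c = a4
byte 6: (51 XOR 87) XOR 20 = d6 XOR 20 = f6
byte 7: (53 XOR 51) XOR 74 = 02 XOR 74 = 76
byte 8: (8a XOR e9) XOR 68 = 63 XOR 68 = 0b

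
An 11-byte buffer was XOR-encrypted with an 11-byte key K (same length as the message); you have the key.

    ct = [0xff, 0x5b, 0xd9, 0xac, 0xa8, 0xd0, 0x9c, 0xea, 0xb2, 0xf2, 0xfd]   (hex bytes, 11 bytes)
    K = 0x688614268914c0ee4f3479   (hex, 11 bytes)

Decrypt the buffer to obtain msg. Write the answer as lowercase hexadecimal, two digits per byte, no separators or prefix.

97ddcd8a21c45c04fdc684

XOR is its own inverse, so applying the key byte-wise gives the result directly.
byte 0: ff ⊕ 68 = 97
byte 1: 5b ⊕ 86 = dd
byte 2: d9 ⊕ 14 = cd
byte 3: ac ⊕ 26 = 8a
byte 4: a8 ⊕ 89 = 21
byte 5: d0 ⊕ 14 = c4
byte 6: 9c ⊕ c0 = 5c
byte 7: ea ⊕ ee = 04
byte 8: b2 ⊕ 4f = fd
byte 9: f2 ⊕ 34 = c6
byte 10: fd ⊕ 79 = 84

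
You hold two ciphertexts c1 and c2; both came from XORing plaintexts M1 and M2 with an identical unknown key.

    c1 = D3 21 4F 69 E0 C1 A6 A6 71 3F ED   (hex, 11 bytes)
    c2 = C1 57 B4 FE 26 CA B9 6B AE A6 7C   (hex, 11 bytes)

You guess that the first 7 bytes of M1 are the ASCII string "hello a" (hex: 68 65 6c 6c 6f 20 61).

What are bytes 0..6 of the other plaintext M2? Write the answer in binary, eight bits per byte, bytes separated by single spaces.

01111010 00010011 10010111 11111011 10101001 00101011 01111110

First, c1 ⊕ c2 = (M1 ⊕ K) ⊕ (M2 ⊕ K) = M1 ⊕ M2, so the key drops out. Then M2 = (M1 ⊕ M2) ⊕ M1 over the first 7 bytes.
byte 0: (d3 xor c1) xor 68 = 12 xor 68 = 7a
byte 1: (21 xor 57) xor 65 = 76 xor 65 = 13
byte 2: (4f xor b4) xor 6c = fb xor 6c = 97
byte 3: (69 xor fe) xor 6c = 97 xor 6c = fb
byte 4: (e0 xor 26) xor 6f = c6 xor 6f = a9
byte 5: (c1 xor ca) xor 20 = 0b xor 20 = 2b
byte 6: (a6 xor b9) xor 61 = 1f xor 61 = 7e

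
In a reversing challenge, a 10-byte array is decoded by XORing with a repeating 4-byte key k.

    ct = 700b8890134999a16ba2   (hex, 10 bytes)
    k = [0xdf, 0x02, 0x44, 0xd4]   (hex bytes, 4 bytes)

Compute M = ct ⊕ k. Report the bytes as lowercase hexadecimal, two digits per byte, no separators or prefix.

af09cc44cc4bdd75b4a0

The 4-byte key repeats, so the effective keystream is df 02 44 d4 df 02 44 d4 df 02.
byte 0: 112 xor 223 = 175
byte 1:  11 xor   2 =   9
byte 2: 136 xor  68 = 204
byte 3: 144 xor 212 =  68
byte 4:  19 xor 223 = 204
byte 5:  73 xor   2 =  75
byte 6: 153 xor  68 = 221
byte 7: 161 xor 212 = 117
byte 8: 107 xor 223 = 180
byte 9: 162 xor   2 = 160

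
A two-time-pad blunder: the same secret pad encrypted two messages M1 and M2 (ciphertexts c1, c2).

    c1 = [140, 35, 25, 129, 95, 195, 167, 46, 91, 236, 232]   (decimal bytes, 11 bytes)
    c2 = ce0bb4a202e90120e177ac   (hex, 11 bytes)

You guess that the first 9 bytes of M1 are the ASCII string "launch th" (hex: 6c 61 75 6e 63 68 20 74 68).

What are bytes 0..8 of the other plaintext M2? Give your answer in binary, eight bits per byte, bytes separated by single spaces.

First, c1 ⊕ c2 = (M1 ⊕ K) ⊕ (M2 ⊕ K) = M1 ⊕ M2, so the key drops out. Then M2 = (M1 ⊕ M2) ⊕ M1 over the first 9 bytes.
byte 0: (8c xor ce) xor 6c = 42 xor 6c = 2e
byte 1: (23 xor 0b) xor 61 = 28 xor 61 = 49
byte 2: (19 xor b4) xor 75 = ad xor 75 = d8
byte 3: (81 xor a2) xor 6e = 23 xor 6e = 4d
byte 4: (5f xor 02) xor 63 = 5d xor 63 = 3e
byte 5: (c3 xor e9) xor 68 = 2a xor 68 = 42
byte 6: (a7 xor 01) xor 20 = a6 xor 20 = 86
byte 7: (2e xor 20) xor 74 = 0e xor 74 = 7a
byte 8: (5b xor e1) xor 68 = ba xor 68 = d2

00101110 01001001 11011000 01001101 00111110 01000010 10000110 01111010 11010010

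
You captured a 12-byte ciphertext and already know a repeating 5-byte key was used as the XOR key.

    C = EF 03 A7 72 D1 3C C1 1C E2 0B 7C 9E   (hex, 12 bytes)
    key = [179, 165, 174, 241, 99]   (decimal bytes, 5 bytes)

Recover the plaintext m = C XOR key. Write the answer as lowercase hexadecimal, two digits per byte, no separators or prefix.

The 5-byte key repeats, so the effective keystream is b3 a5 ae f1 63 b3 a5 ae f1 63 b3 a5.
byte 0: 11101111 ^ 10110011 = 01011100
byte 1: 00000011 ^ 10100101 = 10100110
byte 2: 10100111 ^ 10101110 = 00001001
byte 3: 01110010 ^ 11110001 = 10000011
byte 4: 11010001 ^ 01100011 = 10110010
byte 5: 00111100 ^ 10110011 = 10001111
byte 6: 11000001 ^ 10100101 = 01100100
byte 7: 00011100 ^ 10101110 = 10110010
byte 8: 11100010 ^ 11110001 = 00010011
byte 9: 00001011 ^ 01100011 = 01101000
byte 10: 01111100 ^ 10110011 = 11001111
byte 11: 10011110 ^ 10100101 = 00111011

5ca60983b28f64b21368cf3b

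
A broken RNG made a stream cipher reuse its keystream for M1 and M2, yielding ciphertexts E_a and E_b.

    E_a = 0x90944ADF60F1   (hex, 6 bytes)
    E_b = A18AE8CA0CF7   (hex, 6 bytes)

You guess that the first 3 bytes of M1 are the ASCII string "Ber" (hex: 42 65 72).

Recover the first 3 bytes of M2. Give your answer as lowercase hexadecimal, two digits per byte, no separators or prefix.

737bd0

First, E_a ⊕ E_b = (M1 ⊕ K) ⊕ (M2 ⊕ K) = M1 ⊕ M2, so the key drops out. Then M2 = (M1 ⊕ M2) ⊕ M1 over the first 3 bytes.
byte 0: (90 xor a1) xor 42 = 31 xor 42 = 73
byte 1: (94 xor 8a) xor 65 = 1e xor 65 = 7b
byte 2: (4a xor e8) xor 72 = a2 xor 72 = d0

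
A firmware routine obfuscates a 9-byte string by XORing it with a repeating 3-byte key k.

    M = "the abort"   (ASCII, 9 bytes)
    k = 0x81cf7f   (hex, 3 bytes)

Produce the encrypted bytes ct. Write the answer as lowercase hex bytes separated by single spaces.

f5 a7 1a a1 ae 1d ee bd 0b

The 3-byte key repeats, so the effective keystream is 81 cf 7f 81 cf 7f 81 cf 7f.
byte 0: 74 ^ 81 = f5
byte 1: 68 ^ cf = a7
byte 2: 65 ^ 7f = 1a
byte 3: 20 ^ 81 = a1
byte 4: 61 ^ cf = ae
byte 5: 62 ^ 7f = 1d
byte 6: 6f ^ 81 = ee
byte 7: 72 ^ cf = bd
byte 8: 74 ^ 7f = 0b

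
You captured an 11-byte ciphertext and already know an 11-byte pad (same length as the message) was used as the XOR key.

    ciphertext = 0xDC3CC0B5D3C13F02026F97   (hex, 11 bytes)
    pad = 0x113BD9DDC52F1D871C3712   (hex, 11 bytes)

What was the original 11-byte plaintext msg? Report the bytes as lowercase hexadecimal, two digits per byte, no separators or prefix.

byte 0: dc XOR 11 = cd
byte 1: 3c XOR 3b = 07
byte 2: c0 XOR d9 = 19
byte 3: b5 XOR dd = 68
byte 4: d3 XOR c5 = 16
byte 5: c1 XOR 2f = ee
byte 6: 3f XOR 1d = 22
byte 7: 02 XOR 87 = 85
byte 8: 02 XOR 1c = 1e
byte 9: 6f XOR 37 = 58
byte 10: 97 XOR 12 = 85

cd07196816ee22851e5885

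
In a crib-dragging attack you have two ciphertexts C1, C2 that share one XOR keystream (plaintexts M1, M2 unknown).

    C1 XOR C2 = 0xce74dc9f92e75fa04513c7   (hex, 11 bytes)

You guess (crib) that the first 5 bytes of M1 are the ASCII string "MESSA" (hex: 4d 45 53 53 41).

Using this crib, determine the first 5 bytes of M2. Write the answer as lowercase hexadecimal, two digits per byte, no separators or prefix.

Since C1 ⊕ C2 = M1 ⊕ M2, XORing with the guessed M1 bytes yields the corresponding M2 bytes: M2 = (C1 ⊕ C2) ⊕ M1.
11001110 xor 01001101 = 10000011
01110100 xor 01000101 = 00110001
11011100 xor 01010011 = 10001111
10011111 xor 01010011 = 11001100
10010010 xor 01000001 = 11010011

83318fccd3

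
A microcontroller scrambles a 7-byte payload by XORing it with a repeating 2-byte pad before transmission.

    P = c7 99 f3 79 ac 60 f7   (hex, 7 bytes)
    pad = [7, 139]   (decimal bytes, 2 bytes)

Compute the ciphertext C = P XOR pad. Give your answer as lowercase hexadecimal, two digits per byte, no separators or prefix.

c012f4f2abebf0

The 2-byte key repeats, so the effective keystream is 07 8b 07 8b 07 8b 07.
byte 0: 11000111 XOR 00000111 = 11000000
byte 1: 10011001 XOR 10001011 = 00010010
byte 2: 11110011 XOR 00000111 = 11110100
byte 3: 01111001 XOR 10001011 = 11110010
byte 4: 10101100 XOR 00000111 = 10101011
byte 5: 01100000 XOR 10001011 = 11101011
byte 6: 11110111 XOR 00000111 = 11110000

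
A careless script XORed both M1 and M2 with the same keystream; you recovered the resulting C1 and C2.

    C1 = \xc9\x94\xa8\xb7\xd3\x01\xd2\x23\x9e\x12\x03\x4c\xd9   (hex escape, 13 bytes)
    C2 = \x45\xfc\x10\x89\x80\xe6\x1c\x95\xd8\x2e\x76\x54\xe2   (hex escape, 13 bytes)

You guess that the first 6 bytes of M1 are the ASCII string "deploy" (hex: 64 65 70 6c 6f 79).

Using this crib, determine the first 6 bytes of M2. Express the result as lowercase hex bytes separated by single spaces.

e8 0d c8 52 3c 9e

First, C1 ⊕ C2 = (M1 ⊕ K) ⊕ (M2 ⊕ K) = M1 ⊕ M2, so the key drops out. Then M2 = (M1 ⊕ M2) ⊕ M1 over the first 6 bytes.
byte 0: (c9 XOR 45) XOR 64 = 8c XOR 64 = e8
byte 1: (94 XOR fc) XOR 65 = 68 XOR 65 = 0d
byte 2: (a8 XOR 10) XOR 70 = b8 XOR 70 = c8
byte 3: (b7 XOR 89) XOR 6c = 3e XOR 6c = 52
byte 4: (d3 XOR 80) XOR 6f = 53 XOR 6f = 3c
byte 5: (01 XOR e6) XOR 79 = e7 XOR 79 = 9e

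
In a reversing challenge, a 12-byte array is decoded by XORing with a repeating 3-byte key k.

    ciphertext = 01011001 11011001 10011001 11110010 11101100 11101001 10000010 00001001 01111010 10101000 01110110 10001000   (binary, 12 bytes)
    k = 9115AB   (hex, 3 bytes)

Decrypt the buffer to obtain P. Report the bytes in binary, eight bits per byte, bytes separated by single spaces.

The 3-byte key repeats, so the effective keystream is 91 15 ab 91 15 ab 91 15 ab 91 15 ab.
byte 0: 01011001 xor 10010001 = 11001000
byte 1: 11011001 xor 00010101 = 11001100
byte 2: 10011001 xor 10101011 = 00110010
byte 3: 11110010 xor 10010001 = 01100011
byte 4: 11101100 xor 00010101 = 11111001
byte 5: 11101001 xor 10101011 = 01000010
byte 6: 10000010 xor 10010001 = 00010011
byte 7: 00001001 xor 00010101 = 00011100
byte 8: 01111010 xor 10101011 = 11010001
byte 9: 10101000 xor 10010001 = 00111001
byte 10: 01110110 xor 00010101 = 01100011
byte 11: 10001000 xor 10101011 = 00100011

11001000 11001100 00110010 01100011 11111001 01000010 00010011 00011100 11010001 00111001 01100011 00100011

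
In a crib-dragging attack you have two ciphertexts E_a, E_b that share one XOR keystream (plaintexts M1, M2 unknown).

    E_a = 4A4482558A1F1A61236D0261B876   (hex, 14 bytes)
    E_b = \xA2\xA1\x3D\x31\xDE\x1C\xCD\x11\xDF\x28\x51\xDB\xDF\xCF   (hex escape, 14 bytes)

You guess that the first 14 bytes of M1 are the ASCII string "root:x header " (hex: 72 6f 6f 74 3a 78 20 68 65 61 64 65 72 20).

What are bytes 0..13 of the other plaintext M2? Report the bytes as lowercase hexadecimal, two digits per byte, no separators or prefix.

First, E_a ⊕ E_b = (M1 ⊕ K) ⊕ (M2 ⊕ K) = M1 ⊕ M2, so the key drops out. Then M2 = (M1 ⊕ M2) ⊕ M1 over the first 14 bytes.
byte 0: (4a XOR a2) XOR 72 = e8 XOR 72 = 9a
byte 1: (44 XOR a1) XOR 6f = e5 XOR 6f = 8a
byte 2: (82 XOR 3d) XOR 6f = bf XOR 6f = d0
byte 3: (55 XOR 31) XOR 74 = 64 XOR 74 = 10
byte 4: (8a XOR de) XOR 3a = 54 XOR 3a = 6e
byte 5: (1f XOR 1c) XOR 78 = 03 XOR 78 = 7b
byte 6: (1a XOR cd) XOR 20 = d7 XOR 20 = f7
byte 7: (61 XOR 11) XOR 68 = 70 XOR 68 = 18
byte 8: (23 XOR df) XOR 65 = fc XOR 65 = 99
byte 9: (6d XOR 28) XOR 61 = 45 XOR 61 = 24
byte 10: (02 XOR 51) XOR 64 = 53 XOR 64 = 37
byte 11: (61 XOR db) XOR 65 = ba XOR 65 = df
byte 12: (b8 XOR df) XOR 72 = 67 XOR 72 = 15
byte 13: (76 XOR cf) XOR 20 = b9 XOR 20 = 99

9a8ad0106e7bf718992437df1599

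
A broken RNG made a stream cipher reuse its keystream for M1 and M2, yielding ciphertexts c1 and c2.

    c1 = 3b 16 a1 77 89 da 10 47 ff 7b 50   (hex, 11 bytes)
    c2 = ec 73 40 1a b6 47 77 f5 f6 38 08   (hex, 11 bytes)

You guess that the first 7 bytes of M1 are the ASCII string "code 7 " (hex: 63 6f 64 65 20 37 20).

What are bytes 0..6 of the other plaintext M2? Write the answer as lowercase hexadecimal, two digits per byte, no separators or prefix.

b40a85081faa47

First, c1 ⊕ c2 = (M1 ⊕ K) ⊕ (M2 ⊕ K) = M1 ⊕ M2, so the key drops out. Then M2 = (M1 ⊕ M2) ⊕ M1 over the first 7 bytes.
byte 0: (3b xor ec) xor 63 = d7 xor 63 = b4
byte 1: (16 xor 73) xor 6f = 65 xor 6f = 0a
byte 2: (a1 xor 40) xor 64 = e1 xor 64 = 85
byte 3: (77 xor 1a) xor 65 = 6d xor 65 = 08
byte 4: (89 xor b6) xor 20 = 3f xor 20 = 1f
byte 5: (da xor 47) xor 37 = 9d xor 37 = aa
byte 6: (10 xor 77) xor 20 = 67 xor 20 = 47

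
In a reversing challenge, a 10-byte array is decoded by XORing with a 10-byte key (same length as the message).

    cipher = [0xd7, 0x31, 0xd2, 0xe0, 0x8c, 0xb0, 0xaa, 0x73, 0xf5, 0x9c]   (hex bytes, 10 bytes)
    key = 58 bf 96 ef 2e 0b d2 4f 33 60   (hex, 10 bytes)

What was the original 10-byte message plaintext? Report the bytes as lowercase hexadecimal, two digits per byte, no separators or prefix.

XOR is its own inverse, so applying the key byte-wise gives the result directly.
11010111 XOR 01011000 = 10001111
00110001 XOR 10111111 = 10001110
11010010 XOR 10010110 = 01000100
11100000 XOR 11101111 = 00001111
10001100 XOR 00101110 = 10100010
10110000 XOR 00001011 = 10111011
10101010 XOR 11010010 = 01111000
01110011 XOR 01001111 = 00111100
11110101 XOR 00110011 = 11000110
10011100 XOR 01100000 = 11111100

8f8e440fa2bb783cc6fc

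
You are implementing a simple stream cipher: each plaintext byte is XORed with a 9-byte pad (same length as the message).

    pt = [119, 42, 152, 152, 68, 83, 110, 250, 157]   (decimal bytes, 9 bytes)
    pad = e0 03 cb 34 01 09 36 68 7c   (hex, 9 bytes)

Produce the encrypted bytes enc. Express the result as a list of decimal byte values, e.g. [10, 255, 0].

[151, 41, 83, 172, 69, 90, 88, 146, 225]

119 ^ 224 = 151
 42 ^   3 =  41
152 ^ 203 =  83
152 ^  52 = 172
 68 ^   1 =  69
 83 ^   9 =  90
110 ^  54 =  88
250 ^ 104 = 146
157 ^ 124 = 225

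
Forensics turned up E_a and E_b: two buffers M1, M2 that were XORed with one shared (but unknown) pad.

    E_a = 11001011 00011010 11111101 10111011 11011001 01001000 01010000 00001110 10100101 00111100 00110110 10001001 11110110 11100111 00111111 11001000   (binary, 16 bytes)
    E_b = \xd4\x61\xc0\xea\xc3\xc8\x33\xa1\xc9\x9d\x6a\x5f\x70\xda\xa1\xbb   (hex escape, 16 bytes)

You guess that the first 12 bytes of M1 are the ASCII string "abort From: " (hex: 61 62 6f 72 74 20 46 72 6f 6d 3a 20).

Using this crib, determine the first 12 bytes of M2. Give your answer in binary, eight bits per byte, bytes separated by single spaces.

01111110 00011001 01010010 00100011 01101110 10100000 00100101 11011101 00000011 11001100 01100110 11110110

First, E_a ⊕ E_b = (M1 ⊕ K) ⊕ (M2 ⊕ K) = M1 ⊕ M2, so the key drops out. Then M2 = (M1 ⊕ M2) ⊕ M1 over the first 12 bytes.
byte 0: (cb XOR d4) XOR 61 = 1f XOR 61 = 7e
byte 1: (1a XOR 61) XOR 62 = 7b XOR 62 = 19
byte 2: (fd XOR c0) XOR 6f = 3d XOR 6f = 52
byte 3: (bb XOR ea) XOR 72 = 51 XOR 72 = 23
byte 4: (d9 XOR c3) XOR 74 = 1a XOR 74 = 6e
byte 5: (48 XOR c8) XOR 20 = 80 XOR 20 = a0
byte 6: (50 XOR 33) XOR 46 = 63 XOR 46 = 25
byte 7: (0e XOR a1) XOR 72 = af XOR 72 = dd
byte 8: (a5 XOR c9) XOR 6f = 6c XOR 6f = 03
byte 9: (3c XOR 9d) XOR 6d = a1 XOR 6d = cc
byte 10: (36 XOR 6a) XOR 3a = 5c XOR 3a = 66
byte 11: (89 XOR 5f) XOR 20 = d6 XOR 20 = f6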